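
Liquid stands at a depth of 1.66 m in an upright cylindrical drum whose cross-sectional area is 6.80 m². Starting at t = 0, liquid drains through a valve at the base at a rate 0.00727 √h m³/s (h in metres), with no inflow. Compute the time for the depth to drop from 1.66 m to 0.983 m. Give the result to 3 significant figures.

555 s

Unsteady balance on liquid volume: A dh/dt = −0.00727 √h.
∫ h^(−1/2) dh = −(0.00727/A) ∫ dt, giving 2√h = 2√h₀ − (0.00727/A) t.
t = 2A(√h₀ − √h)/0.00727 = 2·6.80·(√1.66 − √0.983)/0.00727
  = 13.600 × (1.2884 − 0.99146) / 0.00727 = 555.50 s.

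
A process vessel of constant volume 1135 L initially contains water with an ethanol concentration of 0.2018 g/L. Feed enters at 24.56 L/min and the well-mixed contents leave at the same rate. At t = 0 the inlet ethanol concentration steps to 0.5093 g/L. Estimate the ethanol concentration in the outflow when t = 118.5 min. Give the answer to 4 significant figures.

0.4856 g/L

Unsteady species balance (constant V, well mixed): V dC/dt = Q(C_in − C).
Rewrite as dC/dt + C/τ = C_in/τ, τ = V/Q = 46.2134 min.
C approaches C_in exponentially: C(t) = C_in + (C₀ − C_in) e^(−t/τ).
C(118.5) = 0.5093 + (0.2018 − 0.5093)·e^(−118.5/46.2134) = 0.5093 + (-0.307500)·0.0769812 = 0.485628 g/L.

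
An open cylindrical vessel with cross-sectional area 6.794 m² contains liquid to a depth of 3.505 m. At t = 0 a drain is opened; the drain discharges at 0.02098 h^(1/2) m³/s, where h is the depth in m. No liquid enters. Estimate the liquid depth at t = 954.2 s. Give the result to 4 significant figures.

With no inflow, A dh/dt = −0.02098 √h.
This is separable: 2 d(√h)/dt = −0.02098/A, so √h = √h₀ − (0.02098/(2A)) t.
√h = √3.505 − 0.02098·954.2/(2·6.794) = 1.87216 − 1.47329 = 0.398871.
h = 0.398871² = 0.159098 m.

0.1591 m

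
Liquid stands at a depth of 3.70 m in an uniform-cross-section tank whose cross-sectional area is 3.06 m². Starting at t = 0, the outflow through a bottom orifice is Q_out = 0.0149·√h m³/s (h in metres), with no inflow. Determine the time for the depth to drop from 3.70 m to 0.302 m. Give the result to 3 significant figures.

564 s

Unsteady balance on liquid volume: A dh/dt = −0.0149 √h.
Separate and integrate: 2(√h − √h₀) = −(0.0149/A) t.
t = 2A(√h₀ − √h)/0.0149 = 2·3.06·(√3.70 − √0.302)/0.0149
  = 6.1200 × (1.9235 − 0.54955) / 0.0149 = 564.35 s.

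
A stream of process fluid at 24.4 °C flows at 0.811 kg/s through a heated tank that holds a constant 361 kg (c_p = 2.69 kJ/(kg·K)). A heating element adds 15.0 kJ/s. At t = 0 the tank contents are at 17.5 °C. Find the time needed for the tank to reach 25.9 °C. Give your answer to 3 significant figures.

Unsteady energy balance on the tank contents: M c_p dT/dt = ṁ c_p (T_in − T) + 15.0.
τ = M/ṁ = 445.13 s; T_ss = T_in + Q̇/(ṁ c_p) = 31.276 °C.
T(t) = T_ss + (T₀ − T_ss) e^(−t/τ). Set T = 25.9:
e^(−t/τ) = (25.9 − 31.276)/(17.5 − 31.276) = 0.39023
t = −445.13 · ln(0.39023) = 418.87 s.

419 s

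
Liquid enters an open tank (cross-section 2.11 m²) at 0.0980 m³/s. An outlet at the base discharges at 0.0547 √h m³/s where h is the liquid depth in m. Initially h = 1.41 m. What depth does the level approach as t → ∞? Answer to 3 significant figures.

Mass balance (ρ constant): A dh/dt = Q_in − 0.0547 √h. At steady state dh/dt = 0:
Q_in = 0.0547 √h_ss ⇒ √h_ss = 0.0980/0.0547 = 1.7916.
h_ss = 1.7916² = 3.2098 m. (Since h₀ = 1.41 m < h_ss, the level will rise toward this value.)

3.21 m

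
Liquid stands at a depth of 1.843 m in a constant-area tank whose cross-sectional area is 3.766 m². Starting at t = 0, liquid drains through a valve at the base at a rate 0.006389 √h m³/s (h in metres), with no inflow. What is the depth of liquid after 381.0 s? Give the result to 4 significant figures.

1.070 m

Unsteady balance on liquid volume: A dh/dt = −0.006389 √h.
This is separable: 2 d(√h)/dt = −0.006389/A, so √h = √h₀ − (0.006389/(2A)) t.
√h = √1.843 − 0.006389·381.0/(2·3.766) = 1.35757 − 0.323182 = 1.03439.
h = 1.03439² = 1.06996 m.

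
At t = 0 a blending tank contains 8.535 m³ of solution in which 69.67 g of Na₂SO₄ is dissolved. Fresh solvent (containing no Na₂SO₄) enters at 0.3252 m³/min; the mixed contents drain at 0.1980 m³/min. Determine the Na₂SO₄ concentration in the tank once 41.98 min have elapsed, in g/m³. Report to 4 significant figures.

Total volume: dV/dt = Q_in − Q_out = 0.127200 m³/min, so V(t) = 8.535 + 0.127200 t and V(41.98) = 13.8749 m³.
Solute balance: dm/dt = 0 − Q_out C = −Q_out m/V(t).
Separate: dm/m = −Q_out dt/V(t) ⇒ ln(m/m₀) = −(Q_out/(Q_in−Q_out)) ln(V/V₀).
m = m₀ (V₀/V)^(Q_out/(Q_in−Q_out)) = 69.67 × (8.535/13.8749)^(1.55660) = 32.7012 g.
C = m/V = 32.7012/13.8749 = 2.35687 g/m³.

2.357 g/m³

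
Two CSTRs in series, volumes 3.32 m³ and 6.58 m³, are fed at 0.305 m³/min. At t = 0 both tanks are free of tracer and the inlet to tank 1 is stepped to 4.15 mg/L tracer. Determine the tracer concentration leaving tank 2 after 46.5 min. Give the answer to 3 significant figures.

Time constants: τᵢ = Vᵢ/Q for each well-mixed tank.
τ₁ = 3.32/0.305 = 10.885 min; τ₂ = 6.58/0.305 = 21.574 min.
Solving the cascade with C₁(0)=C₂(0)=0 gives C₂(t) = C_in[1 − (τ₁ e^(−t/τ₁) − τ₂ e^(−t/τ₂))/(τ₁ − τ₂)].
At t = 46.5: e^(−t/τ₁) = 0.013956, e^(−t/τ₂) = 0.11586.
C₂ = 4.15·[1 − (10.885·0.013956 − 21.574·0.11586)/(-10.689)] = 4.15·0.78037 = 3.2385 mg/L.

3.24 mg/L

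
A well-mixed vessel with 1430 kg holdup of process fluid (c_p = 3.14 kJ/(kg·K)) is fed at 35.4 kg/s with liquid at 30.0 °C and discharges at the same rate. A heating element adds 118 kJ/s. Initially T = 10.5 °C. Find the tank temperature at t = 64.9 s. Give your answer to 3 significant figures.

26.9 °C

M c_p dT/dt = ṁ c_p (T_in − T) + Q̇.
Rearrange: dT/dt = (T_ss − T)/τ with τ = M/ṁ = 40.395 s and T_ss = T_in + Q̇/(ṁ c_p) = 31.062 °C.
T approaches T_ss exponentially: T(t) = T_ss + (T₀ − T_ss) e^(−t/τ).
T(64.9) = 31.062 + (-20.562)·e^(−64.9/40.395) = 31.062 + (-20.562)·0.20057 = 26.938 °C.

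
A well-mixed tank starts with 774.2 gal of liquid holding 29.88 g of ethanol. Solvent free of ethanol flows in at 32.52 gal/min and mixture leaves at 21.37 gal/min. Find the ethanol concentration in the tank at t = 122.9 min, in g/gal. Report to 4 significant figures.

0.001977 g/gal

Let m(t) be the amount of ethanol. Volume: V(t) = V₀ + (Q_in − Q_out) t = 774.2 + 11.1500 t; V(122.9) = 2144.54 gal.
Species balance (pure solvent in): dm/dt = −Q_out · m/V(t).
Separate: dm/m = −Q_out dt/V(t) ⇒ ln(m/m₀) = −(Q_out/(Q_in−Q_out)) ln(V/V₀).
m = m₀ (V₀/V)^(Q_out/(Q_in−Q_out)) = 29.88 × (774.2/2144.54)^(1.91659) = 4.23962 g.
C = m/V = 4.23962/2144.54 = 0.00197694 g/gal.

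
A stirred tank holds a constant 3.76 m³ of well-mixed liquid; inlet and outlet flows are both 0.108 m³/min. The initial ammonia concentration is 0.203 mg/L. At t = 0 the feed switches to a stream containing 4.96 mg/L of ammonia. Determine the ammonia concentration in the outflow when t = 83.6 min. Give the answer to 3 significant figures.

4.53 mg/L

Accumulation = in − out for the solute gives V dC/dt = Q(C_in − C).
So dC/dt = (C_in − C)/τ with τ = V/Q = 3.76/0.108 = 34.815 min.
Solution: C(t) = C_in + (C₀ − C_in) e^(−t/τ).
C(83.6) = 4.96 + (0.203 − 4.96)·e^(−83.6/34.815) = 4.96 + (-4.7570)·0.090602 = 4.5290 mg/L.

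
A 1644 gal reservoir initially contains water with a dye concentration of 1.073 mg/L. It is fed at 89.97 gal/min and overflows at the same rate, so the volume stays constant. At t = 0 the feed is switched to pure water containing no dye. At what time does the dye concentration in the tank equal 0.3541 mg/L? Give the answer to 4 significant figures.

Mass balance on the solute (V constant): V dC/dt = Q(C_in − C), so τ = V/Q = 18.2728 min.
C(t) = C_in + (C₀ − C_in) e^(−t/τ). Set C = 0.3541 and solve for t:
e^(−t/τ) = (C − C_in)/(C₀ − C_in) = (0.3541 − 0)/(1.073 − 0) = 0.330009
t = −τ ln(…) = 18.2728 × 1.10863 = 20.2578 min.

20.26 min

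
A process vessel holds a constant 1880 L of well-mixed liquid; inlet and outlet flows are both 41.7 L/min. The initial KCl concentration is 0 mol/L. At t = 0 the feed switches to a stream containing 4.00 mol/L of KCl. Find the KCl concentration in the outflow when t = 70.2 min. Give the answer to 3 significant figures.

3.16 mol/L

Accumulation = in − out for the solute gives V dC/dt = Q(C_in − C).
Rewrite as dC/dt + C/τ = C_in/τ, τ = V/Q = 45.084 min.
Solution: C(t) = C_in + (C₀ − C_in) e^(−t/τ).
C(70.2) = 4.00 + (0 − 4.00)·e^(−70.2/45.084) = 4.00 + (-4.0000)·0.21075 = 3.1570 mol/L.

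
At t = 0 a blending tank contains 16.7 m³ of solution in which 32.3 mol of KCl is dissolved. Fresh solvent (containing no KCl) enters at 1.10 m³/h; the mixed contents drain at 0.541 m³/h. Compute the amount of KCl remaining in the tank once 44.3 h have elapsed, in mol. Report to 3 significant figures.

Let m(t) be the amount of KCl. Volume: V(t) = V₀ + (Q_in − Q_out) t = 16.7 + 0.55900 t; V(44.3) = 41.464 m³.
No KCl enters, so dm/dt = −Q_out · (m/V).
dm/m = −Q_out dt/(V₀ + 0.55900 t); integrating gives ln(m/m₀) = −(Q_out/(Q_in−Q_out)) ln(V/V₀).
m = m₀ (V₀/V)^(Q_out/(Q_in−Q_out)) = 32.3 × (16.7/41.464)^(0.96780) = 13.396 mol.

13.4 mol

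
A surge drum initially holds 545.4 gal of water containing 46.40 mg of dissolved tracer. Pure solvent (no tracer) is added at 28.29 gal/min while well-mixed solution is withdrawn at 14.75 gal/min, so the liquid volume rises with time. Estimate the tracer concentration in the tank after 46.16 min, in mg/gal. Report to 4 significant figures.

Total volume: dV/dt = Q_in − Q_out = 13.5400 gal/min, so V(t) = 545.4 + 13.5400 t and V(46.16) = 1170.41 gal.
No tracer enters, so dm/dt = −Q_out · (m/V).
Separate: dm/m = −Q_out dt/V(t) ⇒ ln(m/m₀) = −(Q_out/(Q_in−Q_out)) ln(V/V₀).
m = m₀ (V₀/V)^(Q_out/(Q_in−Q_out)) = 46.40 × (545.4/1170.41)^(1.08936) = 20.1958 mg.
C = m/V = 20.1958/1170.41 = 0.0172554 mg/gal.

0.01726 mg/gal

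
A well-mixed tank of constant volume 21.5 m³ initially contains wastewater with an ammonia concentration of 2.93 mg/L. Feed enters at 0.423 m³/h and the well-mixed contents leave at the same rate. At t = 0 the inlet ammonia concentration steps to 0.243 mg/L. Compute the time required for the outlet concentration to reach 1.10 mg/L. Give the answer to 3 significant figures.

58.1 h

Species balance on the tank: V dC/dt = Q(C_in − C), so τ = V/Q = 50.827 h.
C(t) = C_in + (C₀ − C_in) e^(−t/τ). Set C = 1.10 and solve for t:
e^(−t/τ) = (C − C_in)/(C₀ − C_in) = (1.10 − 0.243)/(2.93 − 0.243) = 0.31894
t = −τ ln(…) = 50.827 × 1.1427 = 58.083 h.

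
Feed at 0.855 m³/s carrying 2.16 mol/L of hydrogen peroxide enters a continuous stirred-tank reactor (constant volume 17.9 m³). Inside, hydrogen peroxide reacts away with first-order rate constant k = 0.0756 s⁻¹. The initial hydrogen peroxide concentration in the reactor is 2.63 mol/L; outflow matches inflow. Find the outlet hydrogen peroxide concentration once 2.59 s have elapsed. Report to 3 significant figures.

2.14 mol/L

Species balance: V dC/dt = Q C_in − Q C − k V C.
This is linear with rate a = Q/V + k = 0.12337 s⁻¹.
C_ss = Q C_in/(Q + kV) = 0.83632 mol/L; C(t) = C_ss + (C₀ − C_ss) e^(−a t).
C(2.59) = 0.83632 + (1.7937)·e^(−0.12337·2.59) = 0.83632 + (1.7937)·0.72650 = 2.1394 mol/L.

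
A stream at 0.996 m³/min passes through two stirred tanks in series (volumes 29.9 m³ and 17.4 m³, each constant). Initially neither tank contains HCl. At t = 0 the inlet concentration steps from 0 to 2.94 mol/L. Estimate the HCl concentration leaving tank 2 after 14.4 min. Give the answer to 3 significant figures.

Time constants: τᵢ = Vᵢ/Q for each well-mixed tank.
τ₁ = 29.9/0.996 = 30.020 min; τ₂ = 17.4/0.996 = 17.470 min.
Tank 1: C₁ = C_in(1 − e^(−t/τ₁)). Tank 2 (τ₁ ≠ τ₂): C₂ = C_in[1 − (τ₁ e^(−t/τ₁) − τ₂ e^(−t/τ₂))/(τ₁ − τ₂)].
At t = 14.4: e^(−t/τ₁) = 0.61898, e^(−t/τ₂) = 0.43855.
C₂ = 2.94·[1 − (30.020·0.61898 − 17.470·0.43855)/(12.550)] = 2.94·0.12986 = 0.38179 mol/L.

0.382 mol/L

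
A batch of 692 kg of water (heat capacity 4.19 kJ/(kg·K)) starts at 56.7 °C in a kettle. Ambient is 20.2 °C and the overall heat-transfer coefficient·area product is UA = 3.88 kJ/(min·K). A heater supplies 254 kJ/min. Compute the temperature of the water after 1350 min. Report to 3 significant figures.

M c_p dT/dt = −UA(T − T_amb) + Q̇.
dT/dt = (T_ss − T)/τ with T_ss = T_amb + Q̇/UA = 20.2 + 254/3.88 = 85.664 °C, τ = M c_p/UA = 692·4.19/3.88 = 747.29 min.
Solution: T(t) = T_ss + (T₀ − T_ss) e^(−t/τ).
T(1350) = 85.664 + (-28.964)·0.16422 = 80.907 °C.

80.9 °C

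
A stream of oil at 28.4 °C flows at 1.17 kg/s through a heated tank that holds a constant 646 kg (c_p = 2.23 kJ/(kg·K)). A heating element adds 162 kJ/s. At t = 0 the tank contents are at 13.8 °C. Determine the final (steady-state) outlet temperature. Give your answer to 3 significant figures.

Energy balance: M c_p dT/dt = ṁ c_p (T_in − T) + 162.
At steady state dT/dt = 0 ⇒ T_ss = T_in + Q̇/(ṁ c_p) = 28.4 + 162/(1.17·2.23) = 90.490 °C.

90.5 °C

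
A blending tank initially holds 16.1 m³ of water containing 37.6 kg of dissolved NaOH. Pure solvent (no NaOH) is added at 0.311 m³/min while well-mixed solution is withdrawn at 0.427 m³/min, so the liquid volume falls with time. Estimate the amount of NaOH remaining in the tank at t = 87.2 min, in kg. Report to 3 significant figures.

Total volume: dV/dt = Q_in − Q_out = -0.11600 m³/min, so V(t) = 16.1 − 0.11600 t and V(87.2) = 5.9848 m³.
Solute balance: dm/dt = 0 − Q_out C = −Q_out m/V(t).
Separate: dm/m = −Q_out dt/V(t) ⇒ ln(m/m₀) = −(Q_out/(Q_in−Q_out)) ln(V/V₀).
m = m₀ (V₀/V)^(Q_out/(Q_in−Q_out)) = 37.6 × (16.1/5.9848)^(-3.6810) = 0.98439 kg.

0.984 kg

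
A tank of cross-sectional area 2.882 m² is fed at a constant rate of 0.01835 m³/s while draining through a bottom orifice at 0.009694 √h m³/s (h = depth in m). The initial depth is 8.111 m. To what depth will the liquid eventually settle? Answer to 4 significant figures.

3.583 m

A dh/dt = Q_in − 0.009694 √h. Steady state requires inflow = outflow:
Q_in = 0.009694 √h_ss ⇒ √h_ss = 0.01835/0.009694 = 1.89292.
h_ss = 1.89292² = 3.58316 m. (Since h₀ = 8.111 m > h_ss, the level will fall toward this value.)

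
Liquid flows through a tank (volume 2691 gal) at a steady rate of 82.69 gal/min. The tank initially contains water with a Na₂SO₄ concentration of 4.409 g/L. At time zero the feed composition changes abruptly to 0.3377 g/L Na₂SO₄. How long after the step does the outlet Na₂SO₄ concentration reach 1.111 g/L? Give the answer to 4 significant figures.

54.06 min

Mass balance on the solute (V constant): V dC/dt = Q(C_in − C), so τ = V/Q = 32.5432 min.
C(t) = C_in + (C₀ − C_in) e^(−t/τ). Set C = 1.111 and solve for t:
e^(−t/τ) = (C − C_in)/(C₀ − C_in) = (1.111 − 0.3377)/(4.409 − 0.3377) = 0.189939
t = −τ ln(…) = 32.5432 × 1.66105 = 54.0560 min.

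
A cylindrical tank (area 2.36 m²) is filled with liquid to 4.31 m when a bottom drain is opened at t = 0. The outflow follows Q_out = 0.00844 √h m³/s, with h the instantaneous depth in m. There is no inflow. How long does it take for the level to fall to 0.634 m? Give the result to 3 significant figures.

Accumulation of liquid (constant cross-section A): A dh/dt = −0.00844 √h.
This is separable: 2 d(√h)/dt = −0.00844/A, so √h = √h₀ − (0.00844/(2A)) t.
t = 2A(√h₀ − √h)/0.00844 = 2·2.36·(√4.31 − √0.634)/0.00844
  = 4.7200 × (2.0761 − 0.79624) / 0.00844 = 715.72 s.

716 s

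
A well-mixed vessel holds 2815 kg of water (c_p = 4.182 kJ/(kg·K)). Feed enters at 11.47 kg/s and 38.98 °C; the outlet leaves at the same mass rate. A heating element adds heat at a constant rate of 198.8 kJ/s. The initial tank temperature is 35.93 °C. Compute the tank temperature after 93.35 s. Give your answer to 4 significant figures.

38.21 °C

M c_p dT/dt = ṁ c_p (T_in − T) + Q̇.
τ = M/ṁ = 245.423 s; T_ss = T_in + Q̇/(ṁ c_p) = 38.98 + 198.8/(11.47·4.182) = 43.1245 °C.
T approaches T_ss exponentially: T(t) = T_ss + (T₀ − T_ss) e^(−t/τ).
T(93.35) = 43.1245 + (-7.19447)·e^(−93.35/245.423) = 43.1245 + (-7.19447)·0.683613 = 38.2062 °C.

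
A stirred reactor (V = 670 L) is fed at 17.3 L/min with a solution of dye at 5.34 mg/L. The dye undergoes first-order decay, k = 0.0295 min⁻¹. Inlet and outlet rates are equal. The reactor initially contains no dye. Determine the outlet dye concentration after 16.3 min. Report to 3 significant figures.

V dC/dt = Q(C_in − C) − k V C.
This is linear with rate a = Q/V + k = 0.055321 min⁻¹.
C_ss = Q C_in/(Q + kV) = 2.4924 mg/L; C(t) = C_ss + (C₀ − C_ss) e^(−a t).
C(16.3) = 2.4924 + (-2.4924)·e^(−0.055321·16.3) = 2.4924 + (-2.4924)·0.40587 = 1.4808 mg/L.

1.48 mg/L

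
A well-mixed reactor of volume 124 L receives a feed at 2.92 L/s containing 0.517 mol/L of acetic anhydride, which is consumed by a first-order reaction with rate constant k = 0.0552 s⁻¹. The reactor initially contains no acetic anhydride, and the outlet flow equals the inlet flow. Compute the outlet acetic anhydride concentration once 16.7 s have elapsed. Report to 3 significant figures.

V dC/dt = Q(C_in − C) − k V C.
This is linear with rate a = Q/V + k = 0.078748 s⁻¹.
C_ss = Q C_in/(Q + kV) = 0.15460 mol/L; C(t) = C_ss + (C₀ − C_ss) e^(−a t).
C(16.7) = 0.15460 + (-0.15460)·e^(−0.078748·16.7) = 0.15460 + (-0.15460)·0.26845 = 0.11310 mol/L.

0.113 mol/L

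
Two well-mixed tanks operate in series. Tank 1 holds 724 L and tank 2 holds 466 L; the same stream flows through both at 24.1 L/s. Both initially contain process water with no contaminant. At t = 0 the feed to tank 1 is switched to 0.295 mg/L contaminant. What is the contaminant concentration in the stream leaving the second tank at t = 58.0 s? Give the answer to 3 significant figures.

Species balance on tank i: dCᵢ/dt = (Cᵢ₋₁ − Cᵢ)/τᵢ with τᵢ = Vᵢ/Q.
τ₁ = 724/24.1 = 30.041 s; τ₂ = 466/24.1 = 19.336 s.
Tank 1: C₁ = C_in(1 − e^(−t/τ₁)). Tank 2 (τ₁ ≠ τ₂): C₂ = C_in[1 − (τ₁ e^(−t/τ₁) − τ₂ e^(−t/τ₂))/(τ₁ − τ₂)].
At t = 58.0: e^(−t/τ₁) = 0.14505, e^(−t/τ₂) = 0.049808.
C₂ = 0.295·[1 − (30.041·0.14505 − 19.336·0.049808)/(10.705)] = 0.295·0.68292 = 0.20146 mg/L.

0.201 mg/L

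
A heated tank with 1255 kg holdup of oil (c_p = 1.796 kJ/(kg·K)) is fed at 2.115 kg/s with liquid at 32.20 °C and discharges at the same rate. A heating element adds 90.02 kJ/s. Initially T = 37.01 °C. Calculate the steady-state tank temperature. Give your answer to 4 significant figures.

55.90 °C

Unsteady energy balance on the tank contents: M c_p dT/dt = ṁ c_p (T_in − T) + 90.02.
At steady state dT/dt = 0 ⇒ T_ss = T_in + Q̇/(ṁ c_p) = 32.20 + 90.02/(2.115·1.796) = 55.8986 °C.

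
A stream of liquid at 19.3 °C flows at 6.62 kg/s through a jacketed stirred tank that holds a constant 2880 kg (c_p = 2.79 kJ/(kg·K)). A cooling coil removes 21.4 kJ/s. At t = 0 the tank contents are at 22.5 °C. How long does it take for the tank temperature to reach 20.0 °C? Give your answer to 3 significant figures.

M c_p dT/dt = ṁ c_p (T_in − T) − Q̇.
τ = M/ṁ = 435.05 s; T_ss = T_in − Q̇/(ṁ c_p) = 18.141 °C.
T(t) = T_ss + (T₀ − T_ss) e^(−t/τ). Set T = 20.0:
e^(−t/τ) = (20.0 − 18.141)/(22.5 − 18.141) = 0.42643
t = −435.05 · ln(0.42643) = 370.79 s.

371 s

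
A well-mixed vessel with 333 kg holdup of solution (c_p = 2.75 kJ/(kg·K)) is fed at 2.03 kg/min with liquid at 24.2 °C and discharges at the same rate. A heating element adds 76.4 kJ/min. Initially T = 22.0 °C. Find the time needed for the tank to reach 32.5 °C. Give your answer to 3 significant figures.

177 min

M c_p dT/dt = ṁ c_p (T_in − T) + Q̇.
τ = M/ṁ = 164.04 min; T_ss = T_in + Q̇/(ṁ c_p) = 37.886 °C.
T(t) = T_ss + (T₀ − T_ss) e^(−t/τ). Set T = 32.5:
e^(−t/τ) = (32.5 − 37.886)/(22.0 − 37.886) = 0.33903
t = −164.04 · ln(0.33903) = 177.44 min.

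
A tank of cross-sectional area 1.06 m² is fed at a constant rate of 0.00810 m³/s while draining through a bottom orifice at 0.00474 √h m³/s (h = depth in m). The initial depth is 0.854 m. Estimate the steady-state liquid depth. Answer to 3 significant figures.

2.92 m

A dh/dt = Q_in − 0.00474 √h. Steady state requires inflow = outflow:
Q_in = 0.00474 √h_ss ⇒ √h_ss = 0.00810/0.00474 = 1.7089.
h_ss = 1.7089² = 2.9202 m. (Since h₀ = 0.854 m < h_ss, the level will rise toward this value.)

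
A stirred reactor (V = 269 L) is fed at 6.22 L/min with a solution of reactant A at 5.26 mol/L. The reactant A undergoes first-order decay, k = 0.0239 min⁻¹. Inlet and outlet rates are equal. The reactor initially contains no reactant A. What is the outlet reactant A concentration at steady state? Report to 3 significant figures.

Accumulation = in − out − consumed: V dC/dt = Q C_in − Q C − k V C.
At steady state: 0 = Q C_in − (Q + kV) C_ss, so C_ss = Q C_in/(Q + kV).
C_ss = 6.22·5.26/(6.22 + 0.0239·269) = 32.717/12.649 = 2.5865 mol/L.

2.59 mol/L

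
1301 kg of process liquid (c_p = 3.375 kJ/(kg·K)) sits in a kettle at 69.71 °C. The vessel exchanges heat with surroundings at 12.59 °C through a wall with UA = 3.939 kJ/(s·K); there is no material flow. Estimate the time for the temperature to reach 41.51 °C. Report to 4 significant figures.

758.7 s

First-law balance (no shaft work): M c_p dT/dt = −UA(T − T_amb).
τ = M c_p/UA = 1114.72 s; T_ss = T_amb = 12.5900 °C.
T(t) = T_ss + (T₀ − T_ss)e^(−t/τ); set T = 41.51:
t = −τ ln[(T − T_ss)/(T₀ − T_ss)] = −1114.72 · ln(0.506303) = 758.701 s.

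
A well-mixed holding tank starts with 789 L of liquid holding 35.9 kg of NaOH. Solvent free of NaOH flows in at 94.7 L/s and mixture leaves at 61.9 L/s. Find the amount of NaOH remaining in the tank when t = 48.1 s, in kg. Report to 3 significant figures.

Let m(t) be the amount of NaOH. Volume: V(t) = V₀ + (Q_in − Q_out) t = 789 + 32.800 t; V(48.1) = 2366.7 L.
Solute balance: dm/dt = 0 − Q_out C = −Q_out m/V(t).
dm/m = −Q_out dt/(V₀ + 32.800 t); integrating gives ln(m/m₀) = −(Q_out/(Q_in−Q_out)) ln(V/V₀).
m = m₀ (V₀/V)^(Q_out/(Q_in−Q_out)) = 35.9 × (789/2366.7)^(1.8872) = 4.5163 kg.

4.52 kg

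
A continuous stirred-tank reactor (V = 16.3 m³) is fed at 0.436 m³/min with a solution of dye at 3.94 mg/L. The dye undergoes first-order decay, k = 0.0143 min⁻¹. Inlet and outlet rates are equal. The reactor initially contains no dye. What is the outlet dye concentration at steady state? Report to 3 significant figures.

2.57 mg/L

Species balance: V dC/dt = Q C_in − Q C − k V C.
At steady state: 0 = Q C_in − (Q + kV) C_ss, so C_ss = Q C_in/(Q + kV).
C_ss = 0.436·3.94/(0.436 + 0.0143·16.3) = 1.7178/0.66909 = 2.5674 mg/L.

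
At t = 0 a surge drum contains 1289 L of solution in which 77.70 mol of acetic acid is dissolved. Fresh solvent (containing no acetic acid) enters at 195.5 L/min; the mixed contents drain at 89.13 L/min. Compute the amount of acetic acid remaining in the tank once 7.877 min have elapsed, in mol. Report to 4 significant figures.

Total volume: dV/dt = Q_in − Q_out = 106.370 L/min, so V(t) = 1289 + 106.370 t and V(7.877) = 2126.88 L.
Solute balance: dm/dt = 0 − Q_out C = −Q_out m/V(t).
Separate: dm/m = −Q_out dt/V(t) ⇒ ln(m/m₀) = −(Q_out/(Q_in−Q_out)) ln(V/V₀).
m = m₀ (V₀/V)^(Q_out/(Q_in−Q_out)) = 77.70 × (1289/2126.88)^(0.837924) = 51.0718 mol.

51.07 mol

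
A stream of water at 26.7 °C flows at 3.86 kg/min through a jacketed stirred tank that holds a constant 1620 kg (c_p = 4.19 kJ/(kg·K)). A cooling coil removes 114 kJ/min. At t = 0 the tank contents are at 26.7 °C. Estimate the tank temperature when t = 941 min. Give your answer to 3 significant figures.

20.4 °C

M c_p dT/dt = ṁ c_p (T_in − T) − Q̇.
τ = M/ṁ = 419.69 min; T_ss = T_in − Q̇/(ṁ c_p) = 26.7 − 114/(3.86·4.19) = 19.651 °C.
Solution: T(t) = T_ss + (T₀ − T_ss) e^(−t/τ).
T(941) = 19.651 + (7.0486)·e^(−941/419.69) = 19.651 + (7.0486)·0.10623 = 20.400 °C.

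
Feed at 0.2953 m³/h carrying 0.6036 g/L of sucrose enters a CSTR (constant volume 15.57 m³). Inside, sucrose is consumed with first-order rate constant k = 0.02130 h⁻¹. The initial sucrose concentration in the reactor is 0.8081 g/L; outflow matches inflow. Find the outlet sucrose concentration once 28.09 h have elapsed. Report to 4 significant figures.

0.4533 g/L

Species balance: V dC/dt = Q C_in − Q C − k V C.
This is linear with rate a = Q/V + k = 0.0402660 h⁻¹.
C_ss = Q C_in/(Q + kV) = 0.284306 g/L; C(t) = C_ss + (C₀ − C_ss) e^(−a t).
C(28.09) = 0.284306 + (0.523794)·e^(−0.0402660·28.09) = 0.284306 + (0.523794)·0.322688 = 0.453328 g/L.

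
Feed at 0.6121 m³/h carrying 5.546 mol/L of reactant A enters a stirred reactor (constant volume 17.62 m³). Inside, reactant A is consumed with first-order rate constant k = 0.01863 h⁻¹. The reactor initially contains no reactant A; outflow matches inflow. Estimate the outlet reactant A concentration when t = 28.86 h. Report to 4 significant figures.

2.836 mol/L

Species balance: V dC/dt = Q C_in − Q C − k V C.
dC/dt = (Q/V) C_in − (Q/V + k) C; effective rate a = Q/V + k = 0.0347389 + 0.01863 = 0.0533689 h⁻¹.
C_ss = Q C_in/(Q + kV) = 3.61001 mol/L; C(t) = C_ss + (C₀ − C_ss) e^(−a t).
C(28.86) = 3.61001 + (-3.61001)·e^(−0.0533689·28.86) = 3.61001 + (-3.61001)·0.214332 = 2.83626 mol/L.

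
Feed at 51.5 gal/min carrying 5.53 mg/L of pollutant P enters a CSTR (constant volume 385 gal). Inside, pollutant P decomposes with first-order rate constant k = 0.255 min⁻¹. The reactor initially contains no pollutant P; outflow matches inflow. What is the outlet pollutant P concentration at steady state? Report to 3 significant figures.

Accumulation = in − out − consumed: V dC/dt = Q C_in − Q C − k V C.
Steady state (dC/dt = 0): C_ss = Q C_in/(Q + kV) = C_in/(1 + kV/Q).
C_ss = 51.5·5.53/(51.5 + 0.255·385) = 284.80/149.68 = 1.9028 mg/L.

1.90 mg/L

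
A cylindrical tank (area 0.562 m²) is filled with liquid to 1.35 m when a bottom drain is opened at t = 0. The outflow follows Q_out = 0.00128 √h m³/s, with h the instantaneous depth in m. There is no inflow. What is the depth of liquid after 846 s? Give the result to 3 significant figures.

Volume balance on the tank: A dh/dt = −0.00128 √h.
This is separable: 2 d(√h)/dt = −0.00128/A, so √h = √h₀ − (0.00128/(2A)) t.
√h = √1.35 − 0.00128·846/(2·0.562) = 1.1619 − 0.96342 = 0.19848.
h = 0.19848² = 0.039394 m.

0.0394 m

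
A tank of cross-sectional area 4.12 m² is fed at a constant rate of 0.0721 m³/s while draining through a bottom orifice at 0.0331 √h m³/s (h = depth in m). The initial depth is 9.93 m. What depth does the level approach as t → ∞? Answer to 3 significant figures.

4.74 m

Volume balance on the tank: A dh/dt = Q_in − 0.0331 √h. At steady state dh/dt = 0:
Q_in = 0.0331 √h_ss ⇒ √h_ss = 0.0721/0.0331 = 2.1782.
h_ss = 2.1782² = 4.7448 m. (Since h₀ = 9.93 m > h_ss, the level will fall toward this value.)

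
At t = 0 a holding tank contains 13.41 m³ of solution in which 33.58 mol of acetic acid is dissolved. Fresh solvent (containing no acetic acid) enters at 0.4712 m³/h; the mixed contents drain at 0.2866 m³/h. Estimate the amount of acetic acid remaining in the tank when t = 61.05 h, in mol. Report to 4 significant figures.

Total volume: dV/dt = Q_in − Q_out = 0.184600 m³/h, so V(t) = 13.41 + 0.184600 t and V(61.05) = 24.6798 m³.
No acetic acid enters, so dm/dt = −Q_out · (m/V).
dm/m = −Q_out dt/(V₀ + 0.184600 t); integrating gives ln(m/m₀) = −(Q_out/(Q_in−Q_out)) ln(V/V₀).
m = m₀ (V₀/V)^(Q_out/(Q_in−Q_out)) = 33.58 × (13.41/24.6798)^(1.55255) = 13.0254 mol.

13.03 mol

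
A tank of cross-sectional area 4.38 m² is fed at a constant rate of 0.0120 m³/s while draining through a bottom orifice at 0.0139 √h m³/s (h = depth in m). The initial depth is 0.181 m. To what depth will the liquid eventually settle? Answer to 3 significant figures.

Mass balance (ρ constant): A dh/dt = Q_in − 0.0139 √h. At steady state dh/dt = 0:
Q_in = 0.0139 √h_ss ⇒ √h_ss = 0.0120/0.0139 = 0.86331.
h_ss = 0.86331² = 0.74530 m. (Since h₀ = 0.181 m < h_ss, the level will rise toward this value.)

0.745 m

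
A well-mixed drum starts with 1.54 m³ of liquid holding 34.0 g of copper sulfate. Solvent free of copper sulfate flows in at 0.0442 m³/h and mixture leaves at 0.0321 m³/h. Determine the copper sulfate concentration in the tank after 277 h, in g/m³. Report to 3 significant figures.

Total volume: dV/dt = Q_in − Q_out = 0.012100 m³/h, so V(t) = 1.54 + 0.012100 t and V(277) = 4.8917 m³.
Species balance (pure solvent in): dm/dt = −Q_out · m/V(t).
dm/m = −Q_out dt/(V₀ + 0.012100 t); integrating gives ln(m/m₀) = −(Q_out/(Q_in−Q_out)) ln(V/V₀).
m = m₀ (V₀/V)^(Q_out/(Q_in−Q_out)) = 34.0 × (1.54/4.8917)^(2.6529) = 1.5845 g.
C = m/V = 1.5845/4.8917 = 0.32391 g/m³.

0.324 g/m³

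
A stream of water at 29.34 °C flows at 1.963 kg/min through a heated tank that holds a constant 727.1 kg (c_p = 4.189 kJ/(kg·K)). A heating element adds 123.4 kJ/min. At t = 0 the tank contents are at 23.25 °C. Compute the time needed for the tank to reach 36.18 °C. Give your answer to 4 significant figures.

351.5 min

Unsteady energy balance on the tank contents: M c_p dT/dt = ṁ c_p (T_in − T) + 123.4.
τ = M/ṁ = 370.402 min; T_ss = T_in + Q̇/(ṁ c_p) = 44.3467 °C.
T(t) = T_ss + (T₀ − T_ss) e^(−t/τ). Set T = 36.18:
e^(−t/τ) = (36.18 − 44.3467)/(23.25 − 44.3467) = 0.387107
t = −370.402 · ln(0.387107) = 351.532 min.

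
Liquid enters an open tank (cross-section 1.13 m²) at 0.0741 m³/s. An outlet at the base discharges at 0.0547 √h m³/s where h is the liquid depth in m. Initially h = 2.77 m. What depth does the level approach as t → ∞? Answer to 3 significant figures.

1.84 m

Level balance: A dh/dt = 0.0741 − 0.0547 √h. Setting dh/dt = 0:
Q_in = 0.0547 √h_ss ⇒ √h_ss = 0.0741/0.0547 = 1.3547.
h_ss = 1.3547² = 1.8351 m. (Since h₀ = 2.77 m > h_ss, the level will fall toward this value.)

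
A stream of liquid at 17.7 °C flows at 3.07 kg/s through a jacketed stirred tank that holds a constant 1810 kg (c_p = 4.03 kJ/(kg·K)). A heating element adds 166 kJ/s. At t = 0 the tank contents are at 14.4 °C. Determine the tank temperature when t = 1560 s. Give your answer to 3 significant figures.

29.9 °C

M c_p dT/dt = ṁ c_p (T_in − T) + Q̇.
τ = M/ṁ = 589.58 s; T_ss = T_in + Q̇/(ṁ c_p) = 17.7 + 166/(3.07·4.03) = 31.117 °C.
T approaches T_ss exponentially: T(t) = T_ss + (T₀ − T_ss) e^(−t/τ).
T(1560) = 31.117 + (-16.717)·e^(−1560/589.58) = 31.117 + (-16.717)·0.070937 = 29.931 °C.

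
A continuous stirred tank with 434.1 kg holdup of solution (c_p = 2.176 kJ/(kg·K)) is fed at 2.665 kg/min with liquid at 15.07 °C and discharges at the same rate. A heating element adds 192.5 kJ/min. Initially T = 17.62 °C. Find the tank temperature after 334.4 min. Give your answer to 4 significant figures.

44.33 °C

M c_p dT/dt = ṁ c_p (T_in − T) + Q̇.
τ = M/ṁ = 162.889 min; T_ss = T_in + Q̇/(ṁ c_p) = 15.07 + 192.5/(2.665·2.176) = 48.2651 °C.
T approaches T_ss exponentially: T(t) = T_ss + (T₀ − T_ss) e^(−t/τ).
T(334.4) = 48.2651 + (-30.6451)·e^(−334.4/162.889) = 48.2651 + (-30.6451)·0.128359 = 44.3316 °C.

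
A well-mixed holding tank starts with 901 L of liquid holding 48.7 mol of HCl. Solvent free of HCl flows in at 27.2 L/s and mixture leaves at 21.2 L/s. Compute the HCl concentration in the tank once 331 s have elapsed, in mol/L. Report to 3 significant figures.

Total volume: dV/dt = Q_in − Q_out = 6.0000 L/s, so V(t) = 901 + 6.0000 t and V(331) = 2887.0 L.
No HCl enters, so dm/dt = −Q_out · (m/V).
Separate: dm/m = −Q_out dt/V(t) ⇒ ln(m/m₀) = −(Q_out/(Q_in−Q_out)) ln(V/V₀).
m = m₀ (V₀/V)^(Q_out/(Q_in−Q_out)) = 48.7 × (901/2887.0)^(3.5333) = 0.79551 mol.
C = m/V = 0.79551/2887.0 = 0.00027555 mol/L.

0.000276 mol/L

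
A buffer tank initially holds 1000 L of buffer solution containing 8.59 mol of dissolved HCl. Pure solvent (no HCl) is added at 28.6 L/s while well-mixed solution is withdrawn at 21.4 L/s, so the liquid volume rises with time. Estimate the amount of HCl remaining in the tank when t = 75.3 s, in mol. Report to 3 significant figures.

Total volume: dV/dt = Q_in − Q_out = 7.2000 L/s, so V(t) = 1000 + 7.2000 t and V(75.3) = 1542.2 L.
Species balance (pure solvent in): dm/dt = −Q_out · m/V(t).
dm/m = −Q_out dt/(V₀ + 7.2000 t); integrating gives ln(m/m₀) = −(Q_out/(Q_in−Q_out)) ln(V/V₀).
m = m₀ (V₀/V)^(Q_out/(Q_in−Q_out)) = 8.59 × (1000/1542.2)^(2.9722) = 2.3704 mol.

2.37 mol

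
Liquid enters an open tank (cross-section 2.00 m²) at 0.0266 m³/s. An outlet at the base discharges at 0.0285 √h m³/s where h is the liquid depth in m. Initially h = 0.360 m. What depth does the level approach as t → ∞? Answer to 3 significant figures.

0.871 m

Level balance: A dh/dt = 0.0266 − 0.0285 √h. Setting dh/dt = 0:
Q_in = 0.0285 √h_ss ⇒ √h_ss = 0.0266/0.0285 = 0.93333.
h_ss = 0.93333² = 0.87111 m. (Since h₀ = 0.360 m < h_ss, the level will rise toward this value.)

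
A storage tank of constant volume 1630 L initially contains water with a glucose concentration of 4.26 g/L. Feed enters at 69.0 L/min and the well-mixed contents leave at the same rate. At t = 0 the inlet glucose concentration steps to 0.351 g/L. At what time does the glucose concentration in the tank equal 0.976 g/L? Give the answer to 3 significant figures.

Species balance: V dC/dt = Q(C_in − C) ⇒ τ = V/Q = 23.623 min.
C(t) = C_in + (C₀ − C_in) e^(−t/τ). Set C = 0.976 and solve for t:
e^(−t/τ) = (C − C_in)/(C₀ − C_in) = (0.976 − 0.351)/(4.26 − 0.351) = 0.15989
t = −τ ln(…) = 23.623 × 1.8333 = 43.308 min.

43.3 min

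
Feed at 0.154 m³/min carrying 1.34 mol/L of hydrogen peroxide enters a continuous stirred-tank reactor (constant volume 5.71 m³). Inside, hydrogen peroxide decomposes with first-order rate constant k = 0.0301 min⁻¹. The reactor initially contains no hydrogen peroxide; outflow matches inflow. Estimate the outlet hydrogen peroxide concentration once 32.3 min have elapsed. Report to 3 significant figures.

V dC/dt = Q(C_in − C) − k V C.
dC/dt = (Q/V) C_in − (Q/V + k) C; effective rate a = Q/V + k = 0.026970 + 0.0301 = 0.057070 min⁻¹.
C_ss = Q C_in/(Q + kV) = 0.63326 mol/L; C(t) = C_ss + (C₀ − C_ss) e^(−a t).
C(32.3) = 0.63326 + (-0.63326)·e^(−0.057070·32.3) = 0.63326 + (-0.63326)·0.15828 = 0.53302 mol/L.

0.533 mol/L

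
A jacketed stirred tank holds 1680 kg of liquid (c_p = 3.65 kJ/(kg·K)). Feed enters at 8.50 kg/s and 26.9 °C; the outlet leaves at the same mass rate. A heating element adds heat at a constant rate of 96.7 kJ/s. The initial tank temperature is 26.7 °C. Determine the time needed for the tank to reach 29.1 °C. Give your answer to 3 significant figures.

Energy balance: M c_p dT/dt = ṁ c_p (T_in − T) + 96.7.
τ = M/ṁ = 197.65 s; T_ss = T_in + Q̇/(ṁ c_p) = 30.017 °C.
T(t) = T_ss + (T₀ − T_ss) e^(−t/τ). Set T = 29.1:
e^(−t/τ) = (29.1 − 30.017)/(26.7 − 30.017) = 0.27642
t = −197.65 · ln(0.27642) = 254.14 s.

254 s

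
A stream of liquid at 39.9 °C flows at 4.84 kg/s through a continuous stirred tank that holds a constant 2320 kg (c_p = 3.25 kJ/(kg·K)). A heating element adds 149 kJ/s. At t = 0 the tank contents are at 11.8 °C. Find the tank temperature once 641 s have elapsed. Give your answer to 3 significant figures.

39.5 °C

M c_p dT/dt = ṁ c_p (T_in − T) + Q̇.
τ = M/ṁ = 479.34 s; T_ss = T_in + Q̇/(ṁ c_p) = 39.9 + 149/(4.84·3.25) = 49.372 °C.
This is linear first-order; T(t) = T_ss + (T₀ − T_ss) e^(−t/τ).
T(641) = 49.372 + (-37.572)·e^(−641/479.34) = 49.372 + (-37.572)·0.26256 = 39.507 °C.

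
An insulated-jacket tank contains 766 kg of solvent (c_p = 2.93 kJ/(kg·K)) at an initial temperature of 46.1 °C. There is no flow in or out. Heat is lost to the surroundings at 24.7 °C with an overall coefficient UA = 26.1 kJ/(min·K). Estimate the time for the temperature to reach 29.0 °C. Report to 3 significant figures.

138 min

M c_p dT/dt = −UA(T − T_amb).
τ = M c_p/UA = 85.992 min; T_ss = T_amb = 24.700 °C.
T(t) = T_ss + (T₀ − T_ss)e^(−t/τ); set T = 29.0:
t = −τ ln[(T − T_ss)/(T₀ − T_ss)] = −85.992 · ln(0.20093) = 138.00 min.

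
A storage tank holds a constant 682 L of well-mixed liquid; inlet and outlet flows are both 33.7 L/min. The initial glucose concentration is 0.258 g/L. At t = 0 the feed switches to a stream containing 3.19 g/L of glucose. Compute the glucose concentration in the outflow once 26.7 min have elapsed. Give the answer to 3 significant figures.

Species balance on the tank: V dC/dt = Q(C_in − C).
Time constant τ = V/Q = 682/33.7 = 20.237 min.
Integrating: C(t) = C_in + (C₀ − C_in) e^(−t/τ).
C(26.7) = 3.19 + (0.258 − 3.19)·e^(−26.7/20.237) = 3.19 + (-2.9320)·0.26731 = 2.4062 g/L.

2.41 g/L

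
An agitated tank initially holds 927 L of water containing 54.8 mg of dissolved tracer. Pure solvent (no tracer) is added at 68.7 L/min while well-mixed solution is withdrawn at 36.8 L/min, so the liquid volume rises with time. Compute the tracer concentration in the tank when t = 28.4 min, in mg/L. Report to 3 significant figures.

0.0136 mg/L

Total volume: dV/dt = Q_in − Q_out = 31.900 L/min, so V(t) = 927 + 31.900 t and V(28.4) = 1833.0 L.
No tracer enters, so dm/dt = −Q_out · (m/V).
dm/m = −Q_out dt/(V₀ + 31.900 t); integrating gives ln(m/m₀) = −(Q_out/(Q_in−Q_out)) ln(V/V₀).
m = m₀ (V₀/V)^(Q_out/(Q_in−Q_out)) = 54.8 × (927/1833.0)^(1.1536) = 24.959 mg.
C = m/V = 24.959/1833.0 = 0.013617 mg/L.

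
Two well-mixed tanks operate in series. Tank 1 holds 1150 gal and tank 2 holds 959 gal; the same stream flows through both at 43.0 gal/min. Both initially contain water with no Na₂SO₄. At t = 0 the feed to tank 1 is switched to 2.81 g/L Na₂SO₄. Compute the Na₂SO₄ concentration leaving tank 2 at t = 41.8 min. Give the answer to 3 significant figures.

1.43 g/L

Each tank obeys Vᵢ dCᵢ/dt = Q(Cᵢ₋₁ − Cᵢ), so τᵢ = Vᵢ/Q.
τ₁ = 1150/43.0 = 26.744 min; τ₂ = 959/43.0 = 22.302 min.
Tank 1: C₁ = C_in(1 − e^(−t/τ₁)). Tank 2 (τ₁ ≠ τ₂): C₂ = C_in[1 − (τ₁ e^(−t/τ₁) − τ₂ e^(−t/τ₂))/(τ₁ − τ₂)].
At t = 41.8: e^(−t/τ₁) = 0.20952, e^(−t/τ₂) = 0.15347.
C₂ = 2.81·[1 − (26.744·0.20952 − 22.302·0.15347)/(4.4419)] = 2.81·0.50909 = 1.4305 g/L.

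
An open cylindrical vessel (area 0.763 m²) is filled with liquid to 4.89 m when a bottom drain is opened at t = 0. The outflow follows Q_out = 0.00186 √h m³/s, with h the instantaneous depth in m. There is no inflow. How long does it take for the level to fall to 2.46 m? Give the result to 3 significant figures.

527 s

With no inflow, A dh/dt = −0.00186 √h.
∫ h^(−1/2) dh = −(0.00186/A) ∫ dt, giving 2√h = 2√h₀ − (0.00186/A) t.
t = 2A(√h₀ − √h)/0.00186 = 2·0.763·(√4.89 − √2.46)/0.00186
  = 1.5260 × (2.2113 − 1.5684) / 0.00186 = 527.45 s.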